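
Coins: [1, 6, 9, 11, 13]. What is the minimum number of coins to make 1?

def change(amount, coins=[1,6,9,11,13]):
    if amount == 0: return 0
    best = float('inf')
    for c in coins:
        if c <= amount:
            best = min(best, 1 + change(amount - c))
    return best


Building up with DP:
change(0) = 0
change(1) = min(1+change(0)=1+0=1) = 1

1


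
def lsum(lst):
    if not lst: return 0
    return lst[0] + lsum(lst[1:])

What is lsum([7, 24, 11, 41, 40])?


lsum([7, 24, 11, 41, 40]) = 7 + lsum([24, 11, 41, 40])
lsum([24, 11, 41, 40]) = 24 + lsum([11, 41, 40])
lsum([11, 41, 40]) = 11 + lsum([41, 40])
lsum([41, 40]) = 41 + lsum([40])
lsum([40]) = 40 + lsum([])
lsum([]) = 0  (base case)
Total: 7 + 24 + 11 + 41 + 40 + 0 = 123

123


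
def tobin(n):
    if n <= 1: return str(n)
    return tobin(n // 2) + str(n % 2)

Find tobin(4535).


tobin(4535) = tobin(2267) + '1'
tobin(2267) = tobin(1133) + '1'
tobin(1133) = tobin(566) + '1'
tobin(566) = tobin(283) + '0'
tobin(283) = tobin(141) + '1'
tobin(141) = tobin(70) + '1'
tobin(70) = tobin(35) + '0'
tobin(35) = tobin(17) + '1'
tobin(17) = tobin(8) + '1'
tobin(8) = tobin(4) + '0'
tobin(4) = tobin(2) + '0'
tobin(2) = tobin(1) + '0'
tobin(1) = '1'  (base case)
Concatenating: '1' + '0' + '0' + '0' + '1' + '1' + '0' + '1' + '1' + '0' + '1' + '1' + '1' = '1000110110111'

1000110110111


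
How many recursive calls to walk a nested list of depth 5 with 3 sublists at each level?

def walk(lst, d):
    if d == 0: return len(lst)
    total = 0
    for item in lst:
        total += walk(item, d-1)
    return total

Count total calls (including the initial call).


At depth 0 (root): 1 call
At depth 1: each of 1 parents calls walk on 3 children = 3 calls
At depth 2: each of 3 parents calls walk on 3 children = 9 calls
At depth 3: each of 9 parents calls walk on 3 children = 27 calls
At depth 4: each of 27 parents calls walk on 3 children = 81 calls
At depth 5: each of 81 parents calls walk on 3 children = 243 calls
Total: 1 + 3 + 9 + 27 + 81 + 243 = 364

364


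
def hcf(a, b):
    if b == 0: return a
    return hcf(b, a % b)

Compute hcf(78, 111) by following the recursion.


hcf(78, 111) = hcf(111, 78)
hcf(111, 78) = hcf(78, 33)
hcf(78, 33) = hcf(33, 12)
hcf(33, 12) = hcf(12, 9)
hcf(12, 9) = hcf(9, 3)
hcf(9, 3) = hcf(3, 0)
hcf(3, 0) = 3  (base case)

3


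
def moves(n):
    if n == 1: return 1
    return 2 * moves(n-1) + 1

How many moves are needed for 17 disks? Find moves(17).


moves(17) = 2 * moves(16) + 1
moves(16) = 2 * moves(15) + 1
moves(15) = 2 * moves(14) + 1
moves(14) = 2 * moves(13) + 1
moves(13) = 2 * moves(12) + 1
moves(12) = 2 * moves(11) + 1
moves(11) = 2 * moves(10) + 1
moves(10) = 2 * moves(9) + 1
moves(9) = 2 * moves(8) + 1
moves(8) = 2 * moves(7) + 1
moves(7) = 2 * moves(6) + 1
moves(6) = 2 * moves(5) + 1
moves(5) = 2 * moves(4) + 1
moves(4) = 2 * moves(3) + 1
moves(3) = 2 * moves(2) + 1
moves(2) = 2 * moves(1) + 1
moves(1) = 1  (base case)
moves(2) = 2 * 1 + 1 = 3
moves(3) = 2 * 3 + 1 = 7
moves(4) = 2 * 7 + 1 = 15
moves(5) = 2 * 15 + 1 = 31
moves(6) = 2 * 31 + 1 = 63
moves(7) = 2 * 63 + 1 = 127
moves(8) = 2 * 127 + 1 = 255
moves(9) = 2 * 255 + 1 = 511
moves(10) = 2 * 511 + 1 = 1023
moves(11) = 2 * 1023 + 1 = 2047
moves(12) = 2 * 2047 + 1 = 4095
moves(13) = 2 * 4095 + 1 = 8191
moves(14) = 2 * 8191 + 1 = 16383
moves(15) = 2 * 16383 + 1 = 32767
moves(16) = 2 * 32767 + 1 = 65535
moves(17) = 2 * 65535 + 1 = 131071

131071


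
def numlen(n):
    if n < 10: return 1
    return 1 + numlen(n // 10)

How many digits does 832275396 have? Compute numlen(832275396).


numlen(832275396) = 1 + numlen(83227539)
numlen(83227539) = 1 + numlen(8322753)
numlen(8322753) = 1 + numlen(832275)
numlen(832275) = 1 + numlen(83227)
numlen(83227) = 1 + numlen(8322)
numlen(8322) = 1 + numlen(832)
numlen(832) = 1 + numlen(83)
numlen(83) = 1 + numlen(8)
numlen(8) = 1  (base case: 8 < 10)
Unwinding: 1 + 1 + 1 + 1 + 1 + 1 + 1 + 1 + 1 = 9

9


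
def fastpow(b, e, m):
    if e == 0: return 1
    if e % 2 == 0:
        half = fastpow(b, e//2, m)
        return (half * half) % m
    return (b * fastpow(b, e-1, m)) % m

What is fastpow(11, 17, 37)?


fastpow(11, 17, 37): e is odd, compute fastpow(11, 16, 37)
  fastpow(11, 16, 37): e is even, compute fastpow(11, 8, 37)
    fastpow(11, 8, 37): e is even, compute fastpow(11, 4, 37)
      fastpow(11, 4, 37): e is even, compute fastpow(11, 2, 37)
        fastpow(11, 2, 37): e is even, compute fastpow(11, 1, 37)
          fastpow(11, 1, 37): e is odd, compute fastpow(11, 0, 37)
          fastpow(11, 0, 37) = 1
          (11 * 1) % 37 = 11
        half=11, (11*11) % 37 = 10
      half=10, (10*10) % 37 = 26
    half=26, (26*26) % 37 = 10
  half=10, (10*10) % 37 = 26
(11 * 26) % 37 = 27

27


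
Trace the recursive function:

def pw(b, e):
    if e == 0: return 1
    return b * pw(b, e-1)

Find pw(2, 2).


pw(2, 2)
= 2 * pw(2, 1)
= 2 * 2 * pw(2, 0)
= 2 * 2 * 1
= 4

4


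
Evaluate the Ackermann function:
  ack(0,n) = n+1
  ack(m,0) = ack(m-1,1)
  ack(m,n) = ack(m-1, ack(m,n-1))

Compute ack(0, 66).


ack(0, 66) = 67
Result: ack(0, 66) = 67

67


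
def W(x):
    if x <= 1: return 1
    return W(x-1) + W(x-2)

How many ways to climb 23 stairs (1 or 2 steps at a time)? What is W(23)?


Building up from base cases:
W(0) = 1
W(1) = 1
W(2) = W(1) + W(0) = 1 + 1 = 2
W(3) = W(2) + W(1) = 2 + 1 = 3
W(4) = W(3) + W(2) = 3 + 2 = 5
W(5) = W(4) + W(3) = 5 + 3 = 8
W(6) = W(5) + W(4) = 8 + 5 = 13
W(7) = W(6) + W(5) = 13 + 8 = 21
W(8) = W(7) + W(6) = 21 + 13 = 34
W(9) = W(8) + W(7) = 34 + 21 = 55
W(10) = W(9) + W(8) = 55 + 34 = 89
W(11) = W(10) + W(9) = 89 + 55 = 144
W(12) = W(11) + W(10) = 144 + 89 = 233
W(13) = W(12) + W(11) = 233 + 144 = 377
W(14) = W(13) + W(12) = 377 + 233 = 610
W(15) = W(14) + W(13) = 610 + 377 = 987
W(16) = W(15) + W(14) = 987 + 610 = 1597
W(17) = W(16) + W(15) = 1597 + 987 = 2584
W(18) = W(17) + W(16) = 2584 + 1597 = 4181
W(19) = W(18) + W(17) = 4181 + 2584 = 6765
W(20) = W(19) + W(18) = 6765 + 4181 = 10946
W(21) = W(20) + W(19) = 10946 + 6765 = 17711
W(22) = W(21) + W(20) = 17711 + 10946 = 28657
W(23) = W(22) + W(21) = 28657 + 17711 = 46368

46368


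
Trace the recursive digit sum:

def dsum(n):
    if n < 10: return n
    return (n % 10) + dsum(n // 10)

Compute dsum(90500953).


dsum(90500953) = 3 + dsum(9050095)
dsum(9050095) = 5 + dsum(905009)
dsum(905009) = 9 + dsum(90500)
dsum(90500) = 0 + dsum(9050)
dsum(9050) = 0 + dsum(905)
dsum(905) = 5 + dsum(90)
dsum(90) = 0 + dsum(9)
dsum(9) = 9  (base case)
Total: 3 + 5 + 9 + 0 + 0 + 5 + 0 + 9 = 31

31


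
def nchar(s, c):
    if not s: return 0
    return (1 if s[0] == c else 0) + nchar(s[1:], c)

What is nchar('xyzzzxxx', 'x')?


s[0]='x' == 'x' -> 1
s[0]='y' != 'x' -> 0
s[0]='z' != 'x' -> 0
s[0]='z' != 'x' -> 0
s[0]='z' != 'x' -> 0
s[0]='x' == 'x' -> 1
s[0]='x' == 'x' -> 1
s[0]='x' == 'x' -> 1
Sum: 1 + 0 + 0 + 0 + 0 + 1 + 1 + 1 = 4

4


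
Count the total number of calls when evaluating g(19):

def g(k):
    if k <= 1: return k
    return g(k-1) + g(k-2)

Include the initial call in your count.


Let C(n) = total calls for g(n)
C(0) = 1, C(1) = 1
C(2) = 1 + C(1) + C(0) = 1 + 1 + 1 = 3
C(3) = 1 + C(2) + C(1) = 1 + 3 + 1 = 5
C(4) = 1 + C(3) + C(2) = 1 + 5 + 3 = 9
C(5) = 1 + C(4) + C(3) = 1 + 9 + 5 = 15
C(6) = 1 + C(5) + C(4) = 1 + 15 + 9 = 25
C(7) = 1 + C(6) + C(5) = 1 + 25 + 15 = 41
C(8) = 1 + C(7) + C(6) = 1 + 41 + 25 = 67
C(9) = 1 + C(8) + C(7) = 1 + 67 + 41 = 109
C(10) = 1 + C(9) + C(8) = 1 + 109 + 67 = 177
C(11) = 1 + C(10) + C(9) = 1 + 177 + 109 = 287
C(12) = 1 + C(11) + C(10) = 1 + 287 + 177 = 465
C(13) = 1 + C(12) + C(11) = 1 + 465 + 287 = 753
C(14) = 1 + C(13) + C(12) = 1 + 753 + 465 = 1219
C(15) = 1 + C(14) + C(13) = 1 + 1219 + 753 = 1973
C(16) = 1 + C(15) + C(14) = 1 + 1973 + 1219 = 3193
C(17) = 1 + C(16) + C(15) = 1 + 3193 + 1973 = 5167
C(18) = 1 + C(17) + C(16) = 1 + 5167 + 3193 = 8361
C(19) = 1 + C(18) + C(17) = 1 + 8361 + 5167 = 13529

13529


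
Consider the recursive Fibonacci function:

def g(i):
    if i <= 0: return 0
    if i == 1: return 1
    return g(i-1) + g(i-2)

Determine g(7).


Computing g(7) bottom-up:
g(0) = 0
g(1) = 1
g(2) = g(1) + g(0) = 1 + 0 = 1
g(3) = g(2) + g(1) = 1 + 1 = 2
g(4) = g(3) + g(2) = 2 + 1 = 3
g(5) = g(4) + g(3) = 3 + 2 = 5
g(6) = g(5) + g(4) = 5 + 3 = 8
g(7) = g(6) + g(5) = 8 + 5 = 13

13


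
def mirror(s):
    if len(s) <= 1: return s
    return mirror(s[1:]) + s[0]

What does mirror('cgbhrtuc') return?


mirror('cgbhrtuc') = mirror('gbhrtuc') + 'c'
mirror('gbhrtuc') = mirror('bhrtuc') + 'g'
mirror('bhrtuc') = mirror('hrtuc') + 'b'
mirror('hrtuc') = mirror('rtuc') + 'h'
mirror('rtuc') = mirror('tuc') + 'r'
mirror('tuc') = mirror('uc') + 't'
mirror('uc') = mirror('c') + 'u'
mirror('c') = 'c'  (base case)
Concatenating: 'c' + 'u' + 't' + 'r' + 'h' + 'b' + 'g' + 'c' = 'cutrhbgc'

cutrhbgc


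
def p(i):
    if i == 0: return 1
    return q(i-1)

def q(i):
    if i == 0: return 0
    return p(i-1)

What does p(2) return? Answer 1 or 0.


p(2) = q(1)
q(1) = p(0)
p(0) = 1  (base case)
Result: 1

1


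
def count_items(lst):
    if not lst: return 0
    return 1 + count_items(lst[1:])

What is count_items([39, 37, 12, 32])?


count_items([39, 37, 12, 32]) = 1 + count_items([37, 12, 32])
count_items([37, 12, 32]) = 1 + count_items([12, 32])
count_items([12, 32]) = 1 + count_items([32])
count_items([32]) = 1 + count_items([])
count_items([]) = 0  (base case)
Unwinding: 1 + 1 + 1 + 1 + 0 = 4

4


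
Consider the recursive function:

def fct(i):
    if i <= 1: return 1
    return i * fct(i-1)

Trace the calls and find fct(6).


fct(6)
= 6 * fct(5)
= 6 * 5 * fct(4)
= 6 * 5 * 4 * fct(3)
= 6 * 5 * 4 * 3 * fct(2)
= 6 * 5 * 4 * 3 * 2 * fct(1)
= 6 * 5 * 4 * 3 * 2 * 1
= 720

720


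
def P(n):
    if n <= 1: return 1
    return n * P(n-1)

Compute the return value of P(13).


P(13)
= 13 * P(12)
= 13 * 12 * P(11)
= 13 * 12 * 11 * P(10)
= 13 * 12 * 11 * 10 * P(9)
= 13 * 12 * 11 * 10 * 9 * P(8)
= 13 * 12 * 11 * 10 * 9 * 8 * P(7)
= 13 * 12 * 11 * 10 * 9 * 8 * 7 * P(6)
= 13 * 12 * 11 * 10 * 9 * 8 * 7 * 6 * P(5)
= 13 * 12 * 11 * 10 * 9 * 8 * 7 * 6 * 5 * P(4)
= 13 * 12 * 11 * 10 * 9 * 8 * 7 * 6 * 5 * 4 * P(3)
= 13 * 12 * 11 * 10 * 9 * 8 * 7 * 6 * 5 * 4 * 3 * P(2)
= 13 * 12 * 11 * 10 * 9 * 8 * 7 * 6 * 5 * 4 * 3 * 2 * P(1)
= 13 * 12 * 11 * 10 * 9 * 8 * 7 * 6 * 5 * 4 * 3 * 2 * 1
= 6227020800

6227020800


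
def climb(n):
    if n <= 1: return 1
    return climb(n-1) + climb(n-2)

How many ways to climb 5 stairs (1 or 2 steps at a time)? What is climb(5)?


Building up from base cases:
climb(0) = 1
climb(1) = 1
climb(2) = climb(1) + climb(0) = 1 + 1 = 2
climb(3) = climb(2) + climb(1) = 2 + 1 = 3
climb(4) = climb(3) + climb(2) = 3 + 2 = 5
climb(5) = climb(4) + climb(3) = 5 + 3 = 8

8


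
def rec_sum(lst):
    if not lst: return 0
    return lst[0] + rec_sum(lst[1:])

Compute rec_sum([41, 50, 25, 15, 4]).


rec_sum([41, 50, 25, 15, 4]) = 41 + rec_sum([50, 25, 15, 4])
rec_sum([50, 25, 15, 4]) = 50 + rec_sum([25, 15, 4])
rec_sum([25, 15, 4]) = 25 + rec_sum([15, 4])
rec_sum([15, 4]) = 15 + rec_sum([4])
rec_sum([4]) = 4 + rec_sum([])
rec_sum([]) = 0  (base case)
Total: 41 + 50 + 25 + 15 + 4 + 0 = 135

135


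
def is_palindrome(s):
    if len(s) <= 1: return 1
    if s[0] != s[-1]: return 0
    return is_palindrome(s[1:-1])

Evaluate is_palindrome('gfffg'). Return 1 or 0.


is_palindrome('gfffg'): s[0]='g' == s[-1]='g' -> check is_palindrome('fff')
is_palindrome('fff'): s[0]='f' == s[-1]='f' -> check is_palindrome('f')
is_palindrome('f'): len <= 1 -> return 1  (base case)
Result: 1 (palindrome)

1


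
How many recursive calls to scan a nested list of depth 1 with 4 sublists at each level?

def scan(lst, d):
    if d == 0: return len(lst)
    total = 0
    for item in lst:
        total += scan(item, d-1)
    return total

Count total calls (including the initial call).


At depth 0 (root): 1 call
At depth 1: each of 1 parents calls scan on 4 children = 4 calls
Total: 1 + 4 = 5

5


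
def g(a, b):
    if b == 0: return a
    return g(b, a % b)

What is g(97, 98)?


g(97, 98) = g(98, 97)
g(98, 97) = g(97, 1)
g(97, 1) = g(1, 0)
g(1, 0) = 1  (base case)

1


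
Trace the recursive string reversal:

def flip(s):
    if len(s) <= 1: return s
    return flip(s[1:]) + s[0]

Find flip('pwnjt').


flip('pwnjt') = flip('wnjt') + 'p'
flip('wnjt') = flip('njt') + 'w'
flip('njt') = flip('jt') + 'n'
flip('jt') = flip('t') + 'j'
flip('t') = 't'  (base case)
Concatenating: 't' + 'j' + 'n' + 'w' + 'p' = 'tjnwp'

tjnwp


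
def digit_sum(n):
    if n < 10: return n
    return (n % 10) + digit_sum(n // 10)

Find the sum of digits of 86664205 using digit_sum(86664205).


digit_sum(86664205) = 5 + digit_sum(8666420)
digit_sum(8666420) = 0 + digit_sum(866642)
digit_sum(866642) = 2 + digit_sum(86664)
digit_sum(86664) = 4 + digit_sum(8666)
digit_sum(8666) = 6 + digit_sum(866)
digit_sum(866) = 6 + digit_sum(86)
digit_sum(86) = 6 + digit_sum(8)
digit_sum(8) = 8  (base case)
Total: 5 + 0 + 2 + 4 + 6 + 6 + 6 + 8 = 37

37


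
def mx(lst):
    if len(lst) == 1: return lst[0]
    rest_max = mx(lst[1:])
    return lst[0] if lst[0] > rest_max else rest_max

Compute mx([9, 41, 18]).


mx([9, 41, 18]): compare 9 with mx([41, 18])
mx([41, 18]): compare 41 with mx([18])
mx([18]) = 18  (base case)
Compare 41 with 18 -> 41
Compare 9 with 41 -> 41

41


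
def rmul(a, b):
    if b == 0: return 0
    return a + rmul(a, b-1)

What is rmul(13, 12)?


rmul(13, 12) = 13 + rmul(13, 11)
rmul(13, 11) = 13 + rmul(13, 10)
rmul(13, 10) = 13 + rmul(13, 9)
rmul(13, 9) = 13 + rmul(13, 8)
rmul(13, 8) = 13 + rmul(13, 7)
rmul(13, 7) = 13 + rmul(13, 6)
rmul(13, 6) = 13 + rmul(13, 5)
rmul(13, 5) = 13 + rmul(13, 4)
rmul(13, 4) = 13 + rmul(13, 3)
rmul(13, 3) = 13 + rmul(13, 2)
rmul(13, 2) = 13 + rmul(13, 1)
rmul(13, 1) = 13 + rmul(13, 0)
rmul(13, 0) = 0  (base case)
Total: 13 + 13 + 13 + 13 + 13 + 13 + 13 + 13 + 13 + 13 + 13 + 13 + 0 = 156

156


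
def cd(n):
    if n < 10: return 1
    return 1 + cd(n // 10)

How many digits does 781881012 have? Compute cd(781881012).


cd(781881012) = 1 + cd(78188101)
cd(78188101) = 1 + cd(7818810)
cd(7818810) = 1 + cd(781881)
cd(781881) = 1 + cd(78188)
cd(78188) = 1 + cd(7818)
cd(7818) = 1 + cd(781)
cd(781) = 1 + cd(78)
cd(78) = 1 + cd(7)
cd(7) = 1  (base case: 7 < 10)
Unwinding: 1 + 1 + 1 + 1 + 1 + 1 + 1 + 1 + 1 = 9

9


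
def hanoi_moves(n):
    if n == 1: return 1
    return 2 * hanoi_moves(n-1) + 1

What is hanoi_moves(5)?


hanoi_moves(5) = 2 * hanoi_moves(4) + 1
hanoi_moves(4) = 2 * hanoi_moves(3) + 1
hanoi_moves(3) = 2 * hanoi_moves(2) + 1
hanoi_moves(2) = 2 * hanoi_moves(1) + 1
hanoi_moves(1) = 1  (base case)
hanoi_moves(2) = 2 * 1 + 1 = 3
hanoi_moves(3) = 2 * 3 + 1 = 7
hanoi_moves(4) = 2 * 7 + 1 = 15
hanoi_moves(5) = 2 * 15 + 1 = 31

31


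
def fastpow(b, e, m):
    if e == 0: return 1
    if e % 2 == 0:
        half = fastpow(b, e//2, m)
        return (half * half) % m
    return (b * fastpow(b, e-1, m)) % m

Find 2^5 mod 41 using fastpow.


fastpow(2, 5, 41): e is odd, compute fastpow(2, 4, 41)
  fastpow(2, 4, 41): e is even, compute fastpow(2, 2, 41)
    fastpow(2, 2, 41): e is even, compute fastpow(2, 1, 41)
      fastpow(2, 1, 41): e is odd, compute fastpow(2, 0, 41)
        fastpow(2, 0, 41) = 1
      (2 * 1) % 41 = 2
    half=2, (2*2) % 41 = 4
  half=4, (4*4) % 41 = 16
(2 * 16) % 41 = 32

32


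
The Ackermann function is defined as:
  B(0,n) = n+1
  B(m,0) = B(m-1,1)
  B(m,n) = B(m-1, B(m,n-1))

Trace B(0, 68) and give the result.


B(0, 68) = 69
Result: B(0, 68) = 69

69


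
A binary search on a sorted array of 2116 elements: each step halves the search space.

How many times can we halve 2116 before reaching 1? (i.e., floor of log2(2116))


2116 / 2 = 1058
1058 / 2 = 529
529 / 2 = 264
264 / 2 = 132
132 / 2 = 66
66 / 2 = 33
33 / 2 = 16
16 / 2 = 8
8 / 2 = 4
4 / 2 = 2
2 / 2 = 1
Reached 1 after 11 halvings

11


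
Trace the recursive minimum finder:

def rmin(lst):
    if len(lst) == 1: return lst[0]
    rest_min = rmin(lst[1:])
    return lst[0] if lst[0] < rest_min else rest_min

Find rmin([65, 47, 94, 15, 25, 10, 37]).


rmin([65, 47, 94, 15, 25, 10, 37]): compare 65 with rmin([47, 94, 15, 25, 10, 37])
rmin([47, 94, 15, 25, 10, 37]): compare 47 with rmin([94, 15, 25, 10, 37])
rmin([94, 15, 25, 10, 37]): compare 94 with rmin([15, 25, 10, 37])
rmin([15, 25, 10, 37]): compare 15 with rmin([25, 10, 37])
rmin([25, 10, 37]): compare 25 with rmin([10, 37])
rmin([10, 37]): compare 10 with rmin([37])
rmin([37]) = 37  (base case)
Compare 10 with 37 -> 10
Compare 25 with 10 -> 10
Compare 15 with 10 -> 10
Compare 94 with 10 -> 10
Compare 47 with 10 -> 10
Compare 65 with 10 -> 10

10


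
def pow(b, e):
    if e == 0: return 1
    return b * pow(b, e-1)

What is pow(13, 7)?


pow(13, 7)
= 13 * pow(13, 6)
= 13 * 13 * pow(13, 5)
= 13 * 13 * 13 * pow(13, 4)
= 13 * 13 * 13 * 13 * pow(13, 3)
= 13 * 13 * 13 * 13 * 13 * pow(13, 2)
= 13 * 13 * 13 * 13 * 13 * 13 * pow(13, 1)
= 13 * 13 * 13 * 13 * 13 * 13 * 13 * pow(13, 0)
= 13 * 13 * 13 * 13 * 13 * 13 * 13 * 1
= 62748517

62748517


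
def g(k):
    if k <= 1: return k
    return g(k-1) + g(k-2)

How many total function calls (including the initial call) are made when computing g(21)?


Let C(n) = total calls for g(n)
C(0) = 1, C(1) = 1
C(2) = 1 + C(1) + C(0) = 1 + 1 + 1 = 3
C(3) = 1 + C(2) + C(1) = 1 + 3 + 1 = 5
C(4) = 1 + C(3) + C(2) = 1 + 5 + 3 = 9
C(5) = 1 + C(4) + C(3) = 1 + 9 + 5 = 15
C(6) = 1 + C(5) + C(4) = 1 + 15 + 9 = 25
C(7) = 1 + C(6) + C(5) = 1 + 25 + 15 = 41
C(8) = 1 + C(7) + C(6) = 1 + 41 + 25 = 67
C(9) = 1 + C(8) + C(7) = 1 + 67 + 41 = 109
C(10) = 1 + C(9) + C(8) = 1 + 109 + 67 = 177
C(11) = 1 + C(10) + C(9) = 1 + 177 + 109 = 287
C(12) = 1 + C(11) + C(10) = 1 + 287 + 177 = 465
C(13) = 1 + C(12) + C(11) = 1 + 465 + 287 = 753
C(14) = 1 + C(13) + C(12) = 1 + 753 + 465 = 1219
C(15) = 1 + C(14) + C(13) = 1 + 1219 + 753 = 1973
C(16) = 1 + C(15) + C(14) = 1 + 1973 + 1219 = 3193
C(17) = 1 + C(16) + C(15) = 1 + 3193 + 1973 = 5167
C(18) = 1 + C(17) + C(16) = 1 + 5167 + 3193 = 8361
C(19) = 1 + C(18) + C(17) = 1 + 8361 + 5167 = 13529
C(20) = 1 + C(19) + C(18) = 1 + 13529 + 8361 = 21891
C(21) = 1 + C(20) + C(19) = 1 + 21891 + 13529 = 35421

35421


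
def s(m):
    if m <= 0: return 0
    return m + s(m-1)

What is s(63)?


s(63)
= 63 + 62 + 61 + 60 + 59 + 58 + 57 + 56 + 55 + 54 + 53 + 52 + 51 + 50 + 49 + 48 + 47 + 46 + 45 + 44 + 43 + 42 + 41 + 40 + 39 + 38 + 37 + 36 + 35 + 34 + 33 + 32 + 31 + 30 + 29 + 28 + 27 + 26 + 25 + 24 + 23 + 22 + 21 + 20 + 19 + 18 + 17 + 16 + 15 + 14 + 13 + 12 + 11 + 10 + 9 + 8 + 7 + 6 + 5 + 4 + 3 + 2 + 1 + s(0)
= 63 + 62 + 61 + 60 + 59 + 58 + 57 + 56 + 55 + 54 + 53 + 52 + 51 + 50 + 49 + 48 + 47 + 46 + 45 + 44 + 43 + 42 + 41 + 40 + 39 + 38 + 37 + 36 + 35 + 34 + 33 + 32 + 31 + 30 + 29 + 28 + 27 + 26 + 25 + 24 + 23 + 22 + 21 + 20 + 19 + 18 + 17 + 16 + 15 + 14 + 13 + 12 + 11 + 10 + 9 + 8 + 7 + 6 + 5 + 4 + 3 + 2 + 1 + 0
= 2016

2016


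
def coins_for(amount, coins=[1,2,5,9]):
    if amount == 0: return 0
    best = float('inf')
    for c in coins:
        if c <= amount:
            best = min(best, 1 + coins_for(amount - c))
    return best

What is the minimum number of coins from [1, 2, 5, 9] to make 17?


Building up with DP:
coins_for(0) = 0
coins_for(1) = min(1+coins_for(0)=1+0=1) = 1
coins_for(2) = min(1+coins_for(1)=1+1=2, 1+coins_for(0)=1+0=1) = 1
coins_for(3) = min(1+coins_for(2)=1+1=2, 1+coins_for(1)=1+1=2) = 2
coins_for(4) = min(1+coins_for(3)=1+2=3, 1+coins_for(2)=1+1=2) = 2
coins_for(5) = min(1+coins_for(4)=1+2=3, 1+coins_for(3)=1+2=3, 1+coins_for(0)=1+0=1) = 1
coins_for(6) = min(1+coins_for(5)=1+1=2, 1+coins_for(4)=1+2=3, 1+coins_for(1)=1+1=2) = 2
coins_for(7) = min(1+coins_for(6)=1+2=3, 1+coins_for(5)=1+1=2, 1+coins_for(2)=1+1=2) = 2
coins_for(8) = min(1+coins_for(7)=1+2=3, 1+coins_for(6)=1+2=3, 1+coins_for(3)=1+2=3) = 3
coins_for(9) = min(1+coins_for(8)=1+3=4, 1+coins_for(7)=1+2=3, 1+coins_for(4)=1+2=3, 1+coins_for(0)=1+0=1) = 1
coins_for(10) = min(1+coins_for(9)=1+1=2, 1+coins_for(8)=1+3=4, 1+coins_for(5)=1+1=2, 1+coins_for(1)=1+1=2) = 2
coins_for(11) = min(1+coins_for(10)=1+2=3, 1+coins_for(9)=1+1=2, 1+coins_for(6)=1+2=3, 1+coins_for(2)=1+1=2) = 2
coins_for(12) = min(1+coins_for(11)=1+2=3, 1+coins_for(10)=1+2=3, 1+coins_for(7)=1+2=3, 1+coins_for(3)=1+2=3) = 3
coins_for(13) = min(1+coins_for(12)=1+3=4, 1+coins_for(11)=1+2=3, 1+coins_for(8)=1+3=4, 1+coins_for(4)=1+2=3) = 3
coins_for(14) = min(1+coins_for(13)=1+3=4, 1+coins_for(12)=1+3=4, 1+coins_for(9)=1+1=2, 1+coins_for(5)=1+1=2) = 2
coins_for(15) = min(1+coins_for(14)=1+2=3, 1+coins_for(13)=1+3=4, 1+coins_for(10)=1+2=3, 1+coins_for(6)=1+2=3) = 3
coins_for(16) = min(1+coins_for(15)=1+3=4, 1+coins_for(14)=1+2=3, 1+coins_for(11)=1+2=3, 1+coins_for(7)=1+2=3) = 3
coins_for(17) = min(1+coins_for(16)=1+3=4, 1+coins_for(15)=1+3=4, 1+coins_for(12)=1+3=4, 1+coins_for(8)=1+3=4) = 4

4


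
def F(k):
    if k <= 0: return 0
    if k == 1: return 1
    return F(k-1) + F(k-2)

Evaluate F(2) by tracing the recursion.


Computing F(2) bottom-up:
F(0) = 0
F(1) = 1
F(2) = F(1) + F(0) = 1 + 0 = 1

1


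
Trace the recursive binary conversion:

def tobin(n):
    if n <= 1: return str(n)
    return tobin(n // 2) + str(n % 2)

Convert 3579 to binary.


tobin(3579) = tobin(1789) + '1'
tobin(1789) = tobin(894) + '1'
tobin(894) = tobin(447) + '0'
tobin(447) = tobin(223) + '1'
tobin(223) = tobin(111) + '1'
tobin(111) = tobin(55) + '1'
tobin(55) = tobin(27) + '1'
tobin(27) = tobin(13) + '1'
tobin(13) = tobin(6) + '1'
tobin(6) = tobin(3) + '0'
tobin(3) = tobin(1) + '1'
tobin(1) = '1'  (base case)
Concatenating: '1' + '1' + '0' + '1' + '1' + '1' + '1' + '1' + '1' + '0' + '1' + '1' = '110111111011'

110111111011


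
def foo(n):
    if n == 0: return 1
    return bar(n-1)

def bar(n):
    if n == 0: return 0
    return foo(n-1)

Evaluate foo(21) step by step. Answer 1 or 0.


foo(21) = bar(20)
bar(20) = foo(19)
foo(19) = bar(18)
bar(18) = foo(17)
foo(17) = bar(16)
bar(16) = foo(15)
foo(15) = bar(14)
bar(14) = foo(13)
foo(13) = bar(12)
bar(12) = foo(11)
foo(11) = bar(10)
bar(10) = foo(9)
foo(9) = bar(8)
bar(8) = foo(7)
foo(7) = bar(6)
bar(6) = foo(5)
foo(5) = bar(4)
bar(4) = foo(3)
foo(3) = bar(2)
bar(2) = foo(1)
foo(1) = bar(0)
bar(0) = 0  (base case)
Result: 0

0


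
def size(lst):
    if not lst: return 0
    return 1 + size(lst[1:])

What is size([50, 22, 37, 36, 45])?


size([50, 22, 37, 36, 45]) = 1 + size([22, 37, 36, 45])
size([22, 37, 36, 45]) = 1 + size([37, 36, 45])
size([37, 36, 45]) = 1 + size([36, 45])
size([36, 45]) = 1 + size([45])
size([45]) = 1 + size([])
size([]) = 0  (base case)
Unwinding: 1 + 1 + 1 + 1 + 1 + 0 = 5

5


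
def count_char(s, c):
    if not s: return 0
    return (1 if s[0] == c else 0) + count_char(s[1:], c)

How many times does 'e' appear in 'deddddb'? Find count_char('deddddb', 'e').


s[0]='d' != 'e' -> 0
s[0]='e' == 'e' -> 1
s[0]='d' != 'e' -> 0
s[0]='d' != 'e' -> 0
s[0]='d' != 'e' -> 0
s[0]='d' != 'e' -> 0
s[0]='b' != 'e' -> 0
Sum: 0 + 1 + 0 + 0 + 0 + 0 + 0 = 1

1


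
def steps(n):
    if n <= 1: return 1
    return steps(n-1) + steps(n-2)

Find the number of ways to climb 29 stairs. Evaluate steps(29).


Building up from base cases:
steps(0) = 1
steps(1) = 1
steps(2) = steps(1) + steps(0) = 1 + 1 = 2
steps(3) = steps(2) + steps(1) = 2 + 1 = 3
steps(4) = steps(3) + steps(2) = 3 + 2 = 5
steps(5) = steps(4) + steps(3) = 5 + 3 = 8
steps(6) = steps(5) + steps(4) = 8 + 5 = 13
steps(7) = steps(6) + steps(5) = 13 + 8 = 21
steps(8) = steps(7) + steps(6) = 21 + 13 = 34
steps(9) = steps(8) + steps(7) = 34 + 21 = 55
steps(10) = steps(9) + steps(8) = 55 + 34 = 89
steps(11) = steps(10) + steps(9) = 89 + 55 = 144
steps(12) = steps(11) + steps(10) = 144 + 89 = 233
steps(13) = steps(12) + steps(11) = 233 + 144 = 377
steps(14) = steps(13) + steps(12) = 377 + 233 = 610
steps(15) = steps(14) + steps(13) = 610 + 377 = 987
steps(16) = steps(15) + steps(14) = 987 + 610 = 1597
steps(17) = steps(16) + steps(15) = 1597 + 987 = 2584
steps(18) = steps(17) + steps(16) = 2584 + 1597 = 4181
steps(19) = steps(18) + steps(17) = 4181 + 2584 = 6765
steps(20) = steps(19) + steps(18) = 6765 + 4181 = 10946
steps(21) = steps(20) + steps(19) = 10946 + 6765 = 17711
steps(22) = steps(21) + steps(20) = 17711 + 10946 = 28657
steps(23) = steps(22) + steps(21) = 28657 + 17711 = 46368
steps(24) = steps(23) + steps(22) = 46368 + 28657 = 75025
steps(25) = steps(24) + steps(23) = 75025 + 46368 = 121393
steps(26) = steps(25) + steps(24) = 121393 + 75025 = 196418
steps(27) = steps(26) + steps(25) = 196418 + 121393 = 317811
steps(28) = steps(27) + steps(26) = 317811 + 196418 = 514229
steps(29) = steps(28) + steps(27) = 514229 + 317811 = 832040

832040


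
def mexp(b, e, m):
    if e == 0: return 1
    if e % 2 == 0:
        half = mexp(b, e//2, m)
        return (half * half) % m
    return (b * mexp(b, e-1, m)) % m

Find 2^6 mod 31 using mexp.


mexp(2, 6, 31): e is even, compute mexp(2, 3, 31)
  mexp(2, 3, 31): e is odd, compute mexp(2, 2, 31)
    mexp(2, 2, 31): e is even, compute mexp(2, 1, 31)
      mexp(2, 1, 31): e is odd, compute mexp(2, 0, 31)
        mexp(2, 0, 31) = 1
      (2 * 1) % 31 = 2
    half=2, (2*2) % 31 = 4
  (2 * 4) % 31 = 8
half=8, (8*8) % 31 = 2

2


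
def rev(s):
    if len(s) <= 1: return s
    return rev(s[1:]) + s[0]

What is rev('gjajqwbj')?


rev('gjajqwbj') = rev('jajqwbj') + 'g'
rev('jajqwbj') = rev('ajqwbj') + 'j'
rev('ajqwbj') = rev('jqwbj') + 'a'
rev('jqwbj') = rev('qwbj') + 'j'
rev('qwbj') = rev('wbj') + 'q'
rev('wbj') = rev('bj') + 'w'
rev('bj') = rev('j') + 'b'
rev('j') = 'j'  (base case)
Concatenating: 'j' + 'b' + 'w' + 'q' + 'j' + 'a' + 'j' + 'g' = 'jbwqjajg'

jbwqjajg


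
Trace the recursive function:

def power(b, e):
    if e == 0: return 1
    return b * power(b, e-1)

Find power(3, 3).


power(3, 3)
= 3 * power(3, 2)
= 3 * 3 * power(3, 1)
= 3 * 3 * 3 * power(3, 0)
= 3 * 3 * 3 * 1
= 27

27


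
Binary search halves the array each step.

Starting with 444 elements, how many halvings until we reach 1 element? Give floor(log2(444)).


444 / 2 = 222
222 / 2 = 111
111 / 2 = 55
55 / 2 = 27
27 / 2 = 13
13 / 2 = 6
6 / 2 = 3
3 / 2 = 1
Reached 1 after 8 halvings

8


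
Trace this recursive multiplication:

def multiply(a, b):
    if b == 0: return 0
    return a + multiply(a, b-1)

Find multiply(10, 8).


multiply(10, 8) = 10 + multiply(10, 7)
multiply(10, 7) = 10 + multiply(10, 6)
multiply(10, 6) = 10 + multiply(10, 5)
multiply(10, 5) = 10 + multiply(10, 4)
multiply(10, 4) = 10 + multiply(10, 3)
multiply(10, 3) = 10 + multiply(10, 2)
multiply(10, 2) = 10 + multiply(10, 1)
multiply(10, 1) = 10 + multiply(10, 0)
multiply(10, 0) = 0  (base case)
Total: 10 + 10 + 10 + 10 + 10 + 10 + 10 + 10 + 0 = 80

80


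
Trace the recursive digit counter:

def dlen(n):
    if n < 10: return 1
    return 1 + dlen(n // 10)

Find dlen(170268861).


dlen(170268861) = 1 + dlen(17026886)
dlen(17026886) = 1 + dlen(1702688)
dlen(1702688) = 1 + dlen(170268)
dlen(170268) = 1 + dlen(17026)
dlen(17026) = 1 + dlen(1702)
dlen(1702) = 1 + dlen(170)
dlen(170) = 1 + dlen(17)
dlen(17) = 1 + dlen(1)
dlen(1) = 1  (base case: 1 < 10)
Unwinding: 1 + 1 + 1 + 1 + 1 + 1 + 1 + 1 + 1 = 9

9


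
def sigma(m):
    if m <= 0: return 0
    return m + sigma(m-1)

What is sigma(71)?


sigma(71)
= 71 + 70 + 69 + 68 + 67 + 66 + 65 + 64 + 63 + 62 + 61 + 60 + 59 + 58 + 57 + 56 + 55 + 54 + 53 + 52 + 51 + 50 + 49 + 48 + 47 + 46 + 45 + 44 + 43 + 42 + 41 + 40 + 39 + 38 + 37 + 36 + 35 + 34 + 33 + 32 + 31 + 30 + 29 + 28 + 27 + 26 + 25 + 24 + 23 + 22 + 21 + 20 + 19 + 18 + 17 + 16 + 15 + 14 + 13 + 12 + 11 + 10 + 9 + 8 + 7 + 6 + 5 + 4 + 3 + 2 + 1 + sigma(0)
= 71 + 70 + 69 + 68 + 67 + 66 + 65 + 64 + 63 + 62 + 61 + 60 + 59 + 58 + 57 + 56 + 55 + 54 + 53 + 52 + 51 + 50 + 49 + 48 + 47 + 46 + 45 + 44 + 43 + 42 + 41 + 40 + 39 + 38 + 37 + 36 + 35 + 34 + 33 + 32 + 31 + 30 + 29 + 28 + 27 + 26 + 25 + 24 + 23 + 22 + 21 + 20 + 19 + 18 + 17 + 16 + 15 + 14 + 13 + 12 + 11 + 10 + 9 + 8 + 7 + 6 + 5 + 4 + 3 + 2 + 1 + 0
= 2556

2556


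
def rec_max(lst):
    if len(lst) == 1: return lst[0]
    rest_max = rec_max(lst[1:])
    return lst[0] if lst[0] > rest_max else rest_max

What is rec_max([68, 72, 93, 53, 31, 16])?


rec_max([68, 72, 93, 53, 31, 16]): compare 68 with rec_max([72, 93, 53, 31, 16])
rec_max([72, 93, 53, 31, 16]): compare 72 with rec_max([93, 53, 31, 16])
rec_max([93, 53, 31, 16]): compare 93 with rec_max([53, 31, 16])
rec_max([53, 31, 16]): compare 53 with rec_max([31, 16])
rec_max([31, 16]): compare 31 with rec_max([16])
rec_max([16]) = 16  (base case)
Compare 31 with 16 -> 31
Compare 53 with 31 -> 53
Compare 93 with 53 -> 93
Compare 72 with 93 -> 93
Compare 68 with 93 -> 93

93


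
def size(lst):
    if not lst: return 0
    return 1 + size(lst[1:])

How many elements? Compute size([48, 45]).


size([48, 45]) = 1 + size([45])
size([45]) = 1 + size([])
size([]) = 0  (base case)
Unwinding: 1 + 1 + 0 = 2

2


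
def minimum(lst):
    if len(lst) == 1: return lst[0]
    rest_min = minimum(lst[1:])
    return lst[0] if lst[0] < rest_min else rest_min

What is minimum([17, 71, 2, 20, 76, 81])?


minimum([17, 71, 2, 20, 76, 81]): compare 17 with minimum([71, 2, 20, 76, 81])
minimum([71, 2, 20, 76, 81]): compare 71 with minimum([2, 20, 76, 81])
minimum([2, 20, 76, 81]): compare 2 with minimum([20, 76, 81])
minimum([20, 76, 81]): compare 20 with minimum([76, 81])
minimum([76, 81]): compare 76 with minimum([81])
minimum([81]) = 81  (base case)
Compare 76 with 81 -> 76
Compare 20 with 76 -> 20
Compare 2 with 20 -> 2
Compare 71 with 2 -> 2
Compare 17 with 2 -> 2

2


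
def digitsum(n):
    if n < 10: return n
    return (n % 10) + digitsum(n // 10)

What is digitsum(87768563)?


digitsum(87768563) = 3 + digitsum(8776856)
digitsum(8776856) = 6 + digitsum(877685)
digitsum(877685) = 5 + digitsum(87768)
digitsum(87768) = 8 + digitsum(8776)
digitsum(8776) = 6 + digitsum(877)
digitsum(877) = 7 + digitsum(87)
digitsum(87) = 7 + digitsum(8)
digitsum(8) = 8  (base case)
Total: 3 + 6 + 5 + 8 + 6 + 7 + 7 + 8 = 50

50


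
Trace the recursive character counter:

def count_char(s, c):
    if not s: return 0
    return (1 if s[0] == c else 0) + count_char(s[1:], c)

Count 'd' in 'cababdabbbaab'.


s[0]='c' != 'd' -> 0
s[0]='a' != 'd' -> 0
s[0]='b' != 'd' -> 0
s[0]='a' != 'd' -> 0
s[0]='b' != 'd' -> 0
s[0]='d' == 'd' -> 1
s[0]='a' != 'd' -> 0
s[0]='b' != 'd' -> 0
s[0]='b' != 'd' -> 0
s[0]='b' != 'd' -> 0
s[0]='a' != 'd' -> 0
s[0]='a' != 'd' -> 0
s[0]='b' != 'd' -> 0
Sum: 0 + 0 + 0 + 0 + 0 + 1 + 0 + 0 + 0 + 0 + 0 + 0 + 0 = 1

1


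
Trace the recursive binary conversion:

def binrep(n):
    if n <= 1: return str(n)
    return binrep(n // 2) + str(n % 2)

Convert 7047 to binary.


binrep(7047) = binrep(3523) + '1'
binrep(3523) = binrep(1761) + '1'
binrep(1761) = binrep(880) + '1'
binrep(880) = binrep(440) + '0'
binrep(440) = binrep(220) + '0'
binrep(220) = binrep(110) + '0'
binrep(110) = binrep(55) + '0'
binrep(55) = binrep(27) + '1'
binrep(27) = binrep(13) + '1'
binrep(13) = binrep(6) + '1'
binrep(6) = binrep(3) + '0'
binrep(3) = binrep(1) + '1'
binrep(1) = '1'  (base case)
Concatenating: '1' + '1' + '0' + '1' + '1' + '1' + '0' + '0' + '0' + '0' + '1' + '1' + '1' = '1101110000111'

1101110000111


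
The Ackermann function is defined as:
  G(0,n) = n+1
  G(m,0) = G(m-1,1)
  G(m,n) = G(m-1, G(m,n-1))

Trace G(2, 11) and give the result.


G(2, 11) = G(1, G(2, 10))
  G(2, 10) = G(1, G(2, 9))
    G(2, 9) = G(1, G(2, 8))
      G(2, 8) = G(1, G(2, 7))
        G(2, 7) = G(1, G(2, 6))
          G(2, 6) = G(1, G(2, 5))
          G(2, 5) = G(1, G(2, 4))
          G(2, 4) = G(1, G(2, 3))
          G(2, 3) = G(1, G(2, 2))
          G(2, 2) = G(1, G(2, 1))
          G(2, 1) = G(1, G(2, 0))
          G(2, 0) = G(1, 1)
          G(1, 1) = G(0, G(1, 0))
          G(1, 0) = G(0, 1)
          G(0, 1) = 2
            = G(0, 2)
          G(0, 2) = 3
            = G(1, 3)
          G(1, 3) = G(0, G(1, 2))
          G(1, 2) = G(0, G(1, 1))
          G(1, 1) = G(0, G(1, 0))
          G(1, 0) = G(0, 1)
          G(0, 1) = 2
            = G(0, 2)
          G(0, 2) = 3
... (trace truncated)
Result: G(2, 11) = 25

25


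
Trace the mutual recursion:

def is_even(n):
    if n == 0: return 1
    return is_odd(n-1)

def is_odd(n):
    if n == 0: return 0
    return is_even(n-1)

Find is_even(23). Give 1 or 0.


is_even(23) = is_odd(22)
is_odd(22) = is_even(21)
is_even(21) = is_odd(20)
is_odd(20) = is_even(19)
is_even(19) = is_odd(18)
is_odd(18) = is_even(17)
is_even(17) = is_odd(16)
is_odd(16) = is_even(15)
is_even(15) = is_odd(14)
is_odd(14) = is_even(13)
is_even(13) = is_odd(12)
is_odd(12) = is_even(11)
is_even(11) = is_odd(10)
is_odd(10) = is_even(9)
is_even(9) = is_odd(8)
is_odd(8) = is_even(7)
is_even(7) = is_odd(6)
is_odd(6) = is_even(5)
is_even(5) = is_odd(4)
is_odd(4) = is_even(3)
is_even(3) = is_odd(2)
is_odd(2) = is_even(1)
is_even(1) = is_odd(0)
is_odd(0) = 0  (base case)
Result: 0

0


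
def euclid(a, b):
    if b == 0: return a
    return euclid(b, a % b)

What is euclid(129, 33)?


euclid(129, 33) = euclid(33, 30)
euclid(33, 30) = euclid(30, 3)
euclid(30, 3) = euclid(3, 0)
euclid(3, 0) = 3  (base case)

3


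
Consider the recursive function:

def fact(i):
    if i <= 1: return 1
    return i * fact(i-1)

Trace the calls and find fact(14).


fact(14)
= 14 * fact(13)
= 14 * 13 * fact(12)
= 14 * 13 * 12 * fact(11)
= 14 * 13 * 12 * 11 * fact(10)
= 14 * 13 * 12 * 11 * 10 * fact(9)
= 14 * 13 * 12 * 11 * 10 * 9 * fact(8)
= 14 * 13 * 12 * 11 * 10 * 9 * 8 * fact(7)
= 14 * 13 * 12 * 11 * 10 * 9 * 8 * 7 * fact(6)
= 14 * 13 * 12 * 11 * 10 * 9 * 8 * 7 * 6 * fact(5)
= 14 * 13 * 12 * 11 * 10 * 9 * 8 * 7 * 6 * 5 * fact(4)
= 14 * 13 * 12 * 11 * 10 * 9 * 8 * 7 * 6 * 5 * 4 * fact(3)
= 14 * 13 * 12 * 11 * 10 * 9 * 8 * 7 * 6 * 5 * 4 * 3 * fact(2)
= 14 * 13 * 12 * 11 * 10 * 9 * 8 * 7 * 6 * 5 * 4 * 3 * 2 * fact(1)
= 14 * 13 * 12 * 11 * 10 * 9 * 8 * 7 * 6 * 5 * 4 * 3 * 2 * 1
= 87178291200

87178291200


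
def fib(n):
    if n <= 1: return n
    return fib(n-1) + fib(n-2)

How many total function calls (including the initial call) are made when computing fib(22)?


Let C(n) = total calls for fib(n)
C(0) = 1, C(1) = 1
C(2) = 1 + C(1) + C(0) = 1 + 1 + 1 = 3
C(3) = 1 + C(2) + C(1) = 1 + 3 + 1 = 5
C(4) = 1 + C(3) + C(2) = 1 + 5 + 3 = 9
C(5) = 1 + C(4) + C(3) = 1 + 9 + 5 = 15
C(6) = 1 + C(5) + C(4) = 1 + 15 + 9 = 25
C(7) = 1 + C(6) + C(5) = 1 + 25 + 15 = 41
C(8) = 1 + C(7) + C(6) = 1 + 41 + 25 = 67
C(9) = 1 + C(8) + C(7) = 1 + 67 + 41 = 109
C(10) = 1 + C(9) + C(8) = 1 + 109 + 67 = 177
C(11) = 1 + C(10) + C(9) = 1 + 177 + 109 = 287
C(12) = 1 + C(11) + C(10) = 1 + 287 + 177 = 465
C(13) = 1 + C(12) + C(11) = 1 + 465 + 287 = 753
C(14) = 1 + C(13) + C(12) = 1 + 753 + 465 = 1219
C(15) = 1 + C(14) + C(13) = 1 + 1219 + 753 = 1973
C(16) = 1 + C(15) + C(14) = 1 + 1973 + 1219 = 3193
C(17) = 1 + C(16) + C(15) = 1 + 3193 + 1973 = 5167
C(18) = 1 + C(17) + C(16) = 1 + 5167 + 3193 = 8361
C(19) = 1 + C(18) + C(17) = 1 + 8361 + 5167 = 13529
C(20) = 1 + C(19) + C(18) = 1 + 13529 + 8361 = 21891
C(21) = 1 + C(20) + C(19) = 1 + 21891 + 13529 = 35421
C(22) = 1 + C(21) + C(20) = 1 + 35421 + 21891 = 57313

57313


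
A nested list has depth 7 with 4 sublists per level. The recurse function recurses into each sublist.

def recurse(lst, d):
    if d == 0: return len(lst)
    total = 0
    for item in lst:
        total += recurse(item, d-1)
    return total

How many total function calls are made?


At depth 0 (root): 1 call
At depth 1: each of 1 parents calls recurse on 4 children = 4 calls
At depth 2: each of 4 parents calls recurse on 4 children = 16 calls
At depth 3: each of 16 parents calls recurse on 4 children = 64 calls
At depth 4: each of 64 parents calls recurse on 4 children = 256 calls
At depth 5: each of 256 parents calls recurse on 4 children = 1024 calls
At depth 6: each of 1024 parents calls recurse on 4 children = 4096 calls
At depth 7: each of 4096 parents calls recurse on 4 children = 16384 calls
Total: 1 + 4 + 16 + 64 + 256 + 1024 + 4096 + 16384 = 21845

21845


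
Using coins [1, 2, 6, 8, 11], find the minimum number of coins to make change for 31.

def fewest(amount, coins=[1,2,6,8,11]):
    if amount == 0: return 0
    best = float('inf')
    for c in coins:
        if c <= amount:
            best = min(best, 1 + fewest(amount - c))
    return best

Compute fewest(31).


Building up with DP:
fewest(0) = 0
fewest(1) = min(1+fewest(0)=1+0=1) = 1
fewest(2) = min(1+fewest(1)=1+1=2, 1+fewest(0)=1+0=1) = 1
fewest(3) = min(1+fewest(2)=1+1=2, 1+fewest(1)=1+1=2) = 2
fewest(4) = min(1+fewest(3)=1+2=3, 1+fewest(2)=1+1=2) = 2
fewest(5) = min(1+fewest(4)=1+2=3, 1+fewest(3)=1+2=3) = 3
fewest(6) = min(1+fewest(5)=1+3=4, 1+fewest(4)=1+2=3, 1+fewest(0)=1+0=1) = 1
fewest(7) = min(1+fewest(6)=1+1=2, 1+fewest(5)=1+3=4, 1+fewest(1)=1+1=2) = 2
fewest(8) = min(1+fewest(7)=1+2=3, 1+fewest(6)=1+1=2, 1+fewest(2)=1+1=2, 1+fewest(0)=1+0=1) = 1
fewest(9) = min(1+fewest(8)=1+1=2, 1+fewest(7)=1+2=3, 1+fewest(3)=1+2=3, 1+fewest(1)=1+1=2) = 2
fewest(10) = min(1+fewest(9)=1+2=3, 1+fewest(8)=1+1=2, 1+fewest(4)=1+2=3, 1+fewest(2)=1+1=2) = 2
fewest(11) = min(1+fewest(10)=1+2=3, 1+fewest(9)=1+2=3, 1+fewest(5)=1+3=4, 1+fewest(3)=1+2=3, 1+fewest(0)=1+0=1) = 1
fewest(12) = min(1+fewest(11)=1+1=2, 1+fewest(10)=1+2=3, 1+fewest(6)=1+1=2, 1+fewest(4)=1+2=3, 1+fewest(1)=1+1=2) = 2
fewest(13) = min(1+fewest(12)=1+2=3, 1+fewest(11)=1+1=2, 1+fewest(7)=1+2=3, 1+fewest(5)=1+3=4, 1+fewest(2)=1+1=2) = 2
fewest(14) = min(1+fewest(13)=1+2=3, 1+fewest(12)=1+2=3, 1+fewest(8)=1+1=2, 1+fewest(6)=1+1=2, 1+fewest(3)=1+2=3) = 2
fewest(15) = min(1+fewest(14)=1+2=3, 1+fewest(13)=1+2=3, 1+fewest(9)=1+2=3, 1+fewest(7)=1+2=3, 1+fewest(4)=1+2=3) = 3
fewest(16) = min(1+fewest(15)=1+3=4, 1+fewest(14)=1+2=3, 1+fewest(10)=1+2=3, 1+fewest(8)=1+1=2, 1+fewest(5)=1+3=4) = 2
fewest(17) = min(1+fewest(16)=1+2=3, 1+fewest(15)=1+3=4, 1+fewest(11)=1+1=2, 1+fewest(9)=1+2=3, 1+fewest(6)=1+1=2) = 2
fewest(18) = min(1+fewest(17)=1+2=3, 1+fewest(16)=1+2=3, 1+fewest(12)=1+2=3, 1+fewest(10)=1+2=3, 1+fewest(7)=1+2=3) = 3
fewest(19) = min(1+fewest(18)=1+3=4, 1+fewest(17)=1+2=3, 1+fewest(13)=1+2=3, 1+fewest(11)=1+1=2, 1+fewest(8)=1+1=2) = 2
fewest(20) = min(1+fewest(19)=1+2=3, 1+fewest(18)=1+3=4, 1+fewest(14)=1+2=3, 1+fewest(12)=1+2=3, 1+fewest(9)=1+2=3) = 3
fewest(21) = min(1+fewest(20)=1+3=4, 1+fewest(19)=1+2=3, 1+fewest(15)=1+3=4, 1+fewest(13)=1+2=3, 1+fewest(10)=1+2=3) = 3
fewest(22) = min(1+fewest(21)=1+3=4, 1+fewest(20)=1+3=4, 1+fewest(16)=1+2=3, 1+fewest(14)=1+2=3, 1+fewest(11)=1+1=2) = 2
fewest(23) = min(1+fewest(22)=1+2=3, 1+fewest(21)=1+3=4, 1+fewest(17)=1+2=3, 1+fewest(15)=1+3=4, 1+fewest(12)=1+2=3) = 3
fewest(24) = min(1+fewest(23)=1+3=4, 1+fewest(22)=1+2=3, 1+fewest(18)=1+3=4, 1+fewest(16)=1+2=3, 1+fewest(13)=1+2=3) = 3
fewest(25) = min(1+fewest(24)=1+3=4, 1+fewest(23)=1+3=4, 1+fewest(19)=1+2=3, 1+fewest(17)=1+2=3, 1+fewest(14)=1+2=3) = 3
fewest(26) = min(1+fewest(25)=1+3=4, 1+fewest(24)=1+3=4, 1+fewest(20)=1+3=4, 1+fewest(18)=1+3=4, 1+fewest(15)=1+3=4) = 4
fewest(27) = min(1+fewest(26)=1+4=5, 1+fewest(25)=1+3=4, 1+fewest(21)=1+3=4, 1+fewest(19)=1+2=3, 1+fewest(16)=1+2=3) = 3
fewest(28) = min(1+fewest(27)=1+3=4, 1+fewest(26)=1+4=5, 1+fewest(22)=1+2=3, 1+fewest(20)=1+3=4, 1+fewest(17)=1+2=3) = 3
fewest(29) = min(1+fewest(28)=1+3=4, 1+fewest(27)=1+3=4, 1+fewest(23)=1+3=4, 1+fewest(21)=1+3=4, 1+fewest(18)=1+3=4) = 4
fewest(30) = min(1+fewest(29)=1+4=5, 1+fewest(28)=1+3=4, 1+fewest(24)=1+3=4, 1+fewest(22)=1+2=3, 1+fewest(19)=1+2=3) = 3
fewest(31) = min(1+fewest(30)=1+3=4, 1+fewest(29)=1+4=5, 1+fewest(25)=1+3=4, 1+fewest(23)=1+3=4, 1+fewest(20)=1+3=4) = 4

4


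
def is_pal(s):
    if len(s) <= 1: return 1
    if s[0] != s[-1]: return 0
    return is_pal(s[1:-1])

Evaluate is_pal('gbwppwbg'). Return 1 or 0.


is_pal('gbwppwbg'): s[0]='g' == s[-1]='g' -> check is_pal('bwppwb')
is_pal('bwppwb'): s[0]='b' == s[-1]='b' -> check is_pal('wppw')
is_pal('wppw'): s[0]='w' == s[-1]='w' -> check is_pal('pp')
is_pal('pp'): s[0]='p' == s[-1]='p' -> check is_pal('')
is_pal(''): len <= 1 -> return 1  (base case)
Result: 1 (palindrome)

1


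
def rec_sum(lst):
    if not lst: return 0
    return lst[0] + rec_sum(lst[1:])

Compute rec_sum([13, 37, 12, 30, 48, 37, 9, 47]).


rec_sum([13, 37, 12, 30, 48, 37, 9, 47]) = 13 + rec_sum([37, 12, 30, 48, 37, 9, 47])
rec_sum([37, 12, 30, 48, 37, 9, 47]) = 37 + rec_sum([12, 30, 48, 37, 9, 47])
rec_sum([12, 30, 48, 37, 9, 47]) = 12 + rec_sum([30, 48, 37, 9, 47])
rec_sum([30, 48, 37, 9, 47]) = 30 + rec_sum([48, 37, 9, 47])
rec_sum([48, 37, 9, 47]) = 48 + rec_sum([37, 9, 47])
rec_sum([37, 9, 47]) = 37 + rec_sum([9, 47])
rec_sum([9, 47]) = 9 + rec_sum([47])
rec_sum([47]) = 47 + rec_sum([])
rec_sum([]) = 0  (base case)
Total: 13 + 37 + 12 + 30 + 48 + 37 + 9 + 47 + 0 = 233

233
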